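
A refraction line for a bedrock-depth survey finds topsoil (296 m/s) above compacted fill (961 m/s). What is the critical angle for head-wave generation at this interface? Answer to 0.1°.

17.9°

Critical incidence: sin θ_c = V₁/V₂ = 296/961 = 0.3080.
θ_c = arcsin 0.3080 = 17.94°.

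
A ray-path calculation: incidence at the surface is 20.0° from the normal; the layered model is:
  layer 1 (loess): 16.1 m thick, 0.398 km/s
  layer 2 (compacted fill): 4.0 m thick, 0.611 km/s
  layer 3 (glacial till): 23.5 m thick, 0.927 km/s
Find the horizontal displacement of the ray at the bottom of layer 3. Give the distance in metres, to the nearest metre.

39 m

Ray parameter p = sin 20.0° / 0.398 km/s = 8.5935e-01 s/km.
Layer 1: θ = 20.00°; offset = 16.1·tan 20.00° = 5.860 m.
Layer 2: sin θ = p·0.611 = 0.5251 → θ = 31.67°; offset = 4.0·tan 31.67° = 2.468 m.
Layer 3: sin θ = p·0.927 = 0.7966 → θ = 52.81°; offset = 23.5·tan 52.81° = 30.969 m.
Summing the layer offsets gives 39.297 m.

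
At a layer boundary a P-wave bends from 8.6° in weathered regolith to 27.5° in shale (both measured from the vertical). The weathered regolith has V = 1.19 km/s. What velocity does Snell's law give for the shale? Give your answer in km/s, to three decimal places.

sin 8.6° = 0.1495; sin 27.5° = 0.4617.
V₂ = V₁·(sin θ₂/sin θ₁) = 1.19·(0.4617/0.1495) = 3.675 km/s.

3.675 km/s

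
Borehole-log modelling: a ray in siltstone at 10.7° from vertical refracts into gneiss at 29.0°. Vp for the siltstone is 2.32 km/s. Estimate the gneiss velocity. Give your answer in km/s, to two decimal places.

Snell's law: sin 10.7°/V₁ = sin 29.0°/V₂.
V₂ = V₁·sin 29.0°/sin 10.7° = 2.32 × 2.6112 = 6.06 km/s.

6.06 km/s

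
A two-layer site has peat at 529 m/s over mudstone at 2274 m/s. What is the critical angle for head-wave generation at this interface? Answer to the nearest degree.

Critical incidence: sin θ_c = V₁/V₂ = 529/2274 = 0.2326.
θ_c = arcsin 0.2326 = 13.45°.

13°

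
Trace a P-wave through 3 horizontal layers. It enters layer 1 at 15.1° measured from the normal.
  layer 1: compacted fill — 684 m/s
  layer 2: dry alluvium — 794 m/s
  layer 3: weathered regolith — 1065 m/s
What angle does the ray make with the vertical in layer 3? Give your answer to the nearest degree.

24°

Snell's law across each interface conserves sin θ / V, so sin θ_3 = V_3·sin θ₁/V₁.
sin θ_3 = 1065 × sin 15.1° / 684 = 0.4056.
θ_3 = 23.93° from the vertical.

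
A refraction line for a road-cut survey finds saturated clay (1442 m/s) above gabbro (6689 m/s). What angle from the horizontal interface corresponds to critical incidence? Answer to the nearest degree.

78°

Critical incidence: sin θ_c = V₁/V₂ = 1442/6689 = 0.2156.
θ_c = arcsin 0.2156 = 12.45°.
Measured from the interface: 90° − 12.45° = 77.55°.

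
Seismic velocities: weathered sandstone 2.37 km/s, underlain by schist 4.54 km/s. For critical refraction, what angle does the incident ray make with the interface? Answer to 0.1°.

58.5°

Critical incidence: sin θ_c = V₁/V₂ = 2.37/4.54 = 0.5220.
θ_c = arcsin 0.5220 = 31.47°.
Measured from the interface: 90° − 31.47° = 58.53°.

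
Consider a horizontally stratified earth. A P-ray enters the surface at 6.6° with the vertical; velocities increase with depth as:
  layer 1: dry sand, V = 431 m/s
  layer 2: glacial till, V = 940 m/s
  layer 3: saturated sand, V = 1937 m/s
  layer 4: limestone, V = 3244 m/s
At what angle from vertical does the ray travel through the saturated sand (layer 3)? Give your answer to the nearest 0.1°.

Ray parameter p = sin 6.6° / 431 = 2.6668e-04 s/m.
sin θ_3 = p·V_3 = 2.6668e-04 × 1937 = 0.5166.
θ_3 = arcsin 0.5166 = 31.10°.

31.1°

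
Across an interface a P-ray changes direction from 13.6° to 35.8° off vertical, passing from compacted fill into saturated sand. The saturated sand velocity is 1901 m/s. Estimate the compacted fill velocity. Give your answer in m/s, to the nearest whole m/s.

764 m/s

sin 13.6° = 0.2351; sin 35.8° = 0.5850.
V₁ = V₂·(sin θ₁/sin θ₂) = 1901·(0.2351/0.5850) = 764.17 m/s.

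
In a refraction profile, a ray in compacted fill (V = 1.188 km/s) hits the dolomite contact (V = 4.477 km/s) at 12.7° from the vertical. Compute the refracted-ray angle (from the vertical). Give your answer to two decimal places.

55.94°

sin θ₁/V₁ = sin θ₂/V₂ ⇒ sin θ₂ = 4.477·sin 12.7°/1.188 = 4.477·0.2198/1.188 = 0.8285.
θ₂ = arcsin 0.8285 = 55.94° from the normal.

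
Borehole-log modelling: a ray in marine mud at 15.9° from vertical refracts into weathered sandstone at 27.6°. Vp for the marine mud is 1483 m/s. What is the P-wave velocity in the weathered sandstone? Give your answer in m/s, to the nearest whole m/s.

2508 m/s

Snell's law: sin 15.9°/V₁ = sin 27.6°/V₂.
V₂ = V₁·sin 27.6°/sin 15.9° = 1483 × 1.6911 = 2507.92 m/s.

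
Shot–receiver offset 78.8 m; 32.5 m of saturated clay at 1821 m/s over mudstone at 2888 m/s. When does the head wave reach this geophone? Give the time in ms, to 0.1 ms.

55.0 ms

t = x/V₂ + 2h·√(V₂²−V₁²)/(V₁V₂).
√(V₂²−V₁²) = √(2888²−1821²) = 2241.5 m/s; delay term = 2·32.5·2241.5/(1821·2888) = 0.02770 s.
t = 78.8/2888 + 0.02770 = 0.05499 s.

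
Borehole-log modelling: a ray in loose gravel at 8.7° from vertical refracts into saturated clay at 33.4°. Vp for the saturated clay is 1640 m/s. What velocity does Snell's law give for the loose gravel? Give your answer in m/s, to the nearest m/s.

sin 8.7° = 0.1513; sin 33.4° = 0.5505.
V₁ = V₂·(sin θ₁/sin θ₂) = 1640·(0.1513/0.5505) = 450.64 m/s.

451 m/s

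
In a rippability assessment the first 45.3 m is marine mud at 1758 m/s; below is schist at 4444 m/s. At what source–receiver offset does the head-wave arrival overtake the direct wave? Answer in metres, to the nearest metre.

138 m

θ_c = arcsin(1758/4444) = 23.30°, so cos θ_c = 0.9184 and tᵢ = 2h cos θ_c/V₁ = 0.0473 s.
At crossover x/V₁ = x/V₂ + tᵢ ⇒ x = tᵢ/(1/V₁ − 1/V₂) = 0.04733/(5.6883e-04 − 2.2502e-04) = 137.67 m.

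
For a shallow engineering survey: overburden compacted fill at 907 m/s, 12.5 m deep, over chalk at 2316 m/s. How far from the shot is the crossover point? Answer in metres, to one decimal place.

θ_c = arcsin(907/2316) = 23.06°, so cos θ_c = 0.9201 and tᵢ = 2h cos θ_c/V₁ = 0.0254 s.
At crossover x/V₁ = x/V₂ + tᵢ ⇒ x = tᵢ/(1/V₁ − 1/V₂) = 0.02536/(1.1025e-03 − 4.3178e-04) = 37.81 m.

37.8 m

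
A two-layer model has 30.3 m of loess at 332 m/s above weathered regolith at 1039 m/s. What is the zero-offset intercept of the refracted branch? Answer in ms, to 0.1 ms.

173.0 ms

θ_c = arcsin(V₁/V₂) = arcsin(332/1039) = 18.63°; cos θ_c = 0.9476.
tᵢ = 2h·cos θ_c / V₁ = 2·30.3·0.9476 / 332 = 0.17296 s.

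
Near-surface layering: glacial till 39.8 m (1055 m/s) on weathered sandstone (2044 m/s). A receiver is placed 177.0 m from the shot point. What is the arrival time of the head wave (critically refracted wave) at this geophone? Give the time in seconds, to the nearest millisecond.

0.151 s

t = x/V₂ + 2h·√(V₂²−V₁²)/(V₁V₂).
√(V₂²−V₁²) = √(2044²−1055²) = 1750.7 m/s; delay term = 2·39.8·1750.7/(1055·2044) = 0.06462 s.
t = 177.0/2044 + 0.06462 = 0.15122 s.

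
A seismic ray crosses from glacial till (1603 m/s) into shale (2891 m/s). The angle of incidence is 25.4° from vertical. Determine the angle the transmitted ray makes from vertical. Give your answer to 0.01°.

50.68°

Snell's law: sin θ₂ = (V₂/V₁)·sin θ₁ = (2891/1603)·sin 25.4° = 0.7736.
θ₂ = sin⁻¹(0.7736) = 50.68° (from vertical).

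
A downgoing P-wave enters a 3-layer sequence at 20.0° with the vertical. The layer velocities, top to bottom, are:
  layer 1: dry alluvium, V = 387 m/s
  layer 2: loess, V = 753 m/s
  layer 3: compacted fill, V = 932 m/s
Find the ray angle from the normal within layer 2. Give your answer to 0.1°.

41.7°

Ray parameter p = sin 20.0° / 387 = 8.8377e-04 s/m.
sin θ_2 = p·V_2 = 8.8377e-04 × 753 = 0.6655.
θ_2 = 41.72° from the vertical.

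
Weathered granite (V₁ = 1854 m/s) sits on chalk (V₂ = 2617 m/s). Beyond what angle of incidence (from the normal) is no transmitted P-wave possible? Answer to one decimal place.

Critical incidence: sin θ_c = V₁/V₂ = 1854/2617 = 0.7084.
θ_c = arcsin 0.7084 = 45.11°.

45.1°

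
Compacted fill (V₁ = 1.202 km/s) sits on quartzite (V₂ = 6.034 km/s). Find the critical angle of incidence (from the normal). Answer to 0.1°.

11.5°

At critical incidence the refracted ray runs along the interface (θ₂ = 90°), so sin θ_c = V₁/V₂.
θ_c = arcsin(1.202/6.034) = arcsin 0.1992 = 11.49°.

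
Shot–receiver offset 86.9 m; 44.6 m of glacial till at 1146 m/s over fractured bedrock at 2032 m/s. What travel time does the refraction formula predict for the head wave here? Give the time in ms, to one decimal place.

107.0 ms

θ_c = arcsin(V₁/V₂) = arcsin(1146/2032) = 34.33°, cos θ_c = 0.8258.
Intercept time tᵢ = 2h cos θ_c / V₁ = 2·44.6·0.8258/1146 = 0.06428 s.
t = x/V₂ + tᵢ = 86.9/2032 + 0.06428 = 0.10704 s.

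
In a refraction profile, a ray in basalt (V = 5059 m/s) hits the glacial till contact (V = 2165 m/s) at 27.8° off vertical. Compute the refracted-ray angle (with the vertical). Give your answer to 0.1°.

11.5°

Snell's law: sin θ₂ = (V₂/V₁)·sin θ₁ = (2165/5059)·sin 27.8° = 0.1996.
θ₂ = sin⁻¹(0.1996) = 11.51° (from vertical).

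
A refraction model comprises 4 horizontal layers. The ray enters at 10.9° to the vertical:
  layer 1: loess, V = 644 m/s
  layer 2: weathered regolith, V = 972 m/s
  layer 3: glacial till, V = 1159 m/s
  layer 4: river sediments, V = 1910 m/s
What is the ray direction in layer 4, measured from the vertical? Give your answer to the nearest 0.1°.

34.1°

Ray parameter p = sin 10.9° / 644 = 2.9363e-04 s/m.
sin θ_4 = p·V_4 = 2.9363e-04 × 1910 = 0.5608.
θ_4 = arcsin 0.5608 = 34.11°.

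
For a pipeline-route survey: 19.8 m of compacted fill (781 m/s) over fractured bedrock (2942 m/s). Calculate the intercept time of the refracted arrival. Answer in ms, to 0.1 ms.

48.9 ms

tᵢ = 2h·√(V₂²−V₁²)/(V₁V₂).
√(V₂²−V₁²) = √(2942²−781²) = 2836.4 m/s.
tᵢ = 2·19.8·2836.4/(781·2942) = 0.04888 s.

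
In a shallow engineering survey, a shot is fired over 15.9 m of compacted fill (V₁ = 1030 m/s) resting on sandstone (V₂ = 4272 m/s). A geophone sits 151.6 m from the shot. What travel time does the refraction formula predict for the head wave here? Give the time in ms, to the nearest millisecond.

t = x/V₂ + 2h·√(V₂²−V₁²)/(V₁V₂).
√(V₂²−V₁²) = √(4272²−1030²) = 4146.0 m/s; delay term = 2·15.9·4146.0/(1030·4272) = 0.02996 s.
t = 151.6/4272 + 0.02996 = 0.06545 s.

65 ms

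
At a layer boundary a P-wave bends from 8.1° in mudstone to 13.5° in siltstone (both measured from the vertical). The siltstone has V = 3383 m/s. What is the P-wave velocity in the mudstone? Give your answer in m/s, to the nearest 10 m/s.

Snell's law: sin 8.1°/V₁ = sin 13.5°/V₂.
V₁ = V₂·sin 8.1°/sin 13.5° = 3383 × 0.6036 = 2041.89 m/s.

2040 m/s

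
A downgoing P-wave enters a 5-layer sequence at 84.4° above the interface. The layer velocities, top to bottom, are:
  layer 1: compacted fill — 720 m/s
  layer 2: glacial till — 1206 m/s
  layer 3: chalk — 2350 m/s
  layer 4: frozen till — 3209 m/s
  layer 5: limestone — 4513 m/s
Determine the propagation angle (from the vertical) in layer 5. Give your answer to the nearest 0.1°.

37.7°

From the normal: θ₁ = 90° − 84.4° = 5.6°.
Ray parameter p = sin 5.6° / 720 = 1.3553e-04 s/m.
sin θ_5 = p·V_5 = 1.3553e-04 × 4513 = 0.6117.
θ_5 = arcsin 0.6117 = 37.71°.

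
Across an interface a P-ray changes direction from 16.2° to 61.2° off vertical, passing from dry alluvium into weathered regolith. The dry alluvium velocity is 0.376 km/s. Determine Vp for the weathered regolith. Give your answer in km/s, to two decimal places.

Snell's law: sin 16.2°/V₁ = sin 61.2°/V₂.
V₂ = V₁·sin 61.2°/sin 16.2° = 0.376 × 3.1410 = 1.18 km/s.

1.18 km/s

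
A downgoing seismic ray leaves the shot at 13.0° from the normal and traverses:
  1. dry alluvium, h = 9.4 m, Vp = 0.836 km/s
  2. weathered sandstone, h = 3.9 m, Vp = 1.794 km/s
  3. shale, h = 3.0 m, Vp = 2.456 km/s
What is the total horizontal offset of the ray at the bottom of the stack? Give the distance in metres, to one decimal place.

7.0 m

Apply Snell's law at each interface; in layer i the horizontal offset is hᵢ·tan θᵢ.
Layer 1: θ = 13.00°; offset = 9.4·tan 13.00° = 2.170 m.
Layer 2: sin θ = 1.794·sin 13.0°/0.836 = 0.4827, θ = 28.86°; offset = 3.9·tan 28.86° = 2.150 m.
Layer 3: sin θ = 2.456·sin 13.0°/0.836 = 0.6609, θ = 41.37°; offset = 3.0·tan 41.37° = 2.642 m.
Σ offsets = 6.962 m.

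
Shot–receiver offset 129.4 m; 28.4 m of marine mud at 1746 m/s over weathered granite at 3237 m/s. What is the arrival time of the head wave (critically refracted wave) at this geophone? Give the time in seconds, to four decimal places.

t = x/V₂ + 2h·√(V₂²−V₁²)/(V₁V₂).
√(V₂²−V₁²) = √(3237²−1746²) = 2725.7 m/s; delay term = 2·28.4·2725.7/(1746·3237) = 0.02739 s.
t = 129.4/3237 + 0.02739 = 0.06737 s.

0.0674 s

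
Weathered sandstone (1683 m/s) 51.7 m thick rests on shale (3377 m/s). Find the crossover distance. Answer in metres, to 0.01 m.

178.71 m

θ_c = arcsin(1683/3377) = 29.89°, so cos θ_c = 0.8670 and tᵢ = 2h cos θ_c/V₁ = 0.0533 s.
At crossover x/V₁ = x/V₂ + tᵢ ⇒ x = tᵢ/(1/V₁ − 1/V₂) = 0.05326/(5.9418e-04 − 2.9612e-04) = 178.71 m.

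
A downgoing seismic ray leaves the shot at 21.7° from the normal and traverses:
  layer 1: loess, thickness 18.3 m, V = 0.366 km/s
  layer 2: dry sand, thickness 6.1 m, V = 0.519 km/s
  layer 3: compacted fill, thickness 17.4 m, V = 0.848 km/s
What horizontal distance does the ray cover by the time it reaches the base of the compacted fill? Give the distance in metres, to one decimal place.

Apply Snell's law at each interface; in layer i the horizontal offset is hᵢ·tan θᵢ.
Layer 1: θ = 21.70°; offset = 18.3·tan 21.70° = 7.282 m.
Layer 2: sin θ = 0.519·sin 21.7°/0.366 = 0.5243, θ = 31.62°; offset = 6.1·tan 31.62° = 3.756 m.
Layer 3: sin θ = 0.848·sin 21.7°/0.366 = 0.8567, θ = 58.95°; offset = 17.4·tan 58.95° = 28.897 m.
Summing the layer offsets gives 39.935 m.

39.9 m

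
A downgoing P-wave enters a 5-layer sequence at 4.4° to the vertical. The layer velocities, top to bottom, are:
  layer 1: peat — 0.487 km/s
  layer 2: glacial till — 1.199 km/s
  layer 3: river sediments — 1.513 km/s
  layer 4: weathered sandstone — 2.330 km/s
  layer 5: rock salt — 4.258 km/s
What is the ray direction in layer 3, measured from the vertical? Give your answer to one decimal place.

13.8°

Snell's law across each interface conserves sin θ / V, so sin θ_3 = V_3·sin θ₁/V₁.
sin θ_3 = 1.513 × sin 4.4° / 0.487 = 0.2383.
θ_3 = arcsin 0.2383 = 13.79°.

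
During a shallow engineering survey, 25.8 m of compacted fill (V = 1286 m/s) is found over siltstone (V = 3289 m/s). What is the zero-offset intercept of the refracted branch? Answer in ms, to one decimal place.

36.9 ms

tᵢ = 2h·√(V₂²−V₁²)/(V₁V₂).
√(V₂²−V₁²) = √(3289²−1286²) = 3027.2 m/s.
tᵢ = 2·25.8·3027.2/(1286·3289) = 0.03693 s.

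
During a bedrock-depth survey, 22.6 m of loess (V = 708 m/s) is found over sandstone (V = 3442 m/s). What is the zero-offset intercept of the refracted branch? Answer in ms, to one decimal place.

tᵢ = 2h·√(V₂²−V₁²)/(V₁V₂).
√(V₂²−V₁²) = √(3442²−708²) = 3368.4 m/s.
tᵢ = 2·22.6·3368.4/(708·3442) = 0.06248 s.

62.5 ms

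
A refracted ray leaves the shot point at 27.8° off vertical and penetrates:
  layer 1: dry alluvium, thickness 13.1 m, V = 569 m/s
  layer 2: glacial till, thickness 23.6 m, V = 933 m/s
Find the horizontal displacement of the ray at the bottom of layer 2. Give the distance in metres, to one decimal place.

34.9 m

p = sin θ₁/V₁ = sin 27.8°/569 = 8.1966e-04 s/m is conserved through the stack.
Layer 1: θ = 27.80°; offset = 13.1·tan 27.80° = 6.907 m.
Layer 2: sin θ = p·933 = 0.7647 → θ = 49.88°; offset = 23.6·tan 49.88° = 28.010 m.
Summing the layer offsets gives 34.917 m.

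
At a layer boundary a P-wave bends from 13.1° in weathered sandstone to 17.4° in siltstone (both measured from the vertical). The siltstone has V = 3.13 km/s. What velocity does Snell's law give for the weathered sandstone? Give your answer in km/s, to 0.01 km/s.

Snell's law: sin 13.1°/V₁ = sin 17.4°/V₂.
V₁ = V₂·sin 13.1°/sin 17.4° = 3.13 × 0.7579 = 2.37 km/s.

2.37 km/s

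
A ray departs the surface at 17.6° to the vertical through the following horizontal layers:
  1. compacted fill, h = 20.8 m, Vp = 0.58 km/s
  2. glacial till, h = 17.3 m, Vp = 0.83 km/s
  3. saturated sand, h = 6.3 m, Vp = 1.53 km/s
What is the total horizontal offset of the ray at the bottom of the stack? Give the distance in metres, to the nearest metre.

23 m

Ray parameter p = sin 17.6° / 0.58 km/s = 5.2133e-01 s/km.
Layer 1: θ = 17.60°; offset = 20.8·tan 17.60° = 6.598 m.
Layer 2: sin θ = p·0.83 = 0.4327 → θ = 25.64°; offset = 17.3·tan 25.64° = 8.303 m.
Layer 3: sin θ = p·1.53 = 0.7976 → θ = 52.90°; offset = 6.3·tan 52.90° = 8.331 m.
Σ offsets = 23.233 m.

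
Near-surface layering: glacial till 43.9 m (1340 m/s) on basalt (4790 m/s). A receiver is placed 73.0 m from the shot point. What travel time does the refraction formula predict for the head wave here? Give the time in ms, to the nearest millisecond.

78 ms

t = x/V₂ + 2h·√(V₂²−V₁²)/(V₁V₂).
√(V₂²−V₁²) = √(4790²−1340²) = 4598.7 m/s; delay term = 2·43.9·4598.7/(1340·4790) = 0.06291 s.
t = 73.0/4790 + 0.06291 = 0.07815 s.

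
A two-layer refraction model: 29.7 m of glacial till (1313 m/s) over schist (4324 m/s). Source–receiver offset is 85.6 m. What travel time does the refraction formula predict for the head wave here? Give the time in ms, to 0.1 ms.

62.9 ms

t = x/V₂ + 2h·√(V₂²−V₁²)/(V₁V₂).
√(V₂²−V₁²) = √(4324²−1313²) = 4119.8 m/s; delay term = 2·29.7·4119.8/(1313·4324) = 0.04310 s.
t = 85.6/4324 + 0.04310 = 0.06290 s.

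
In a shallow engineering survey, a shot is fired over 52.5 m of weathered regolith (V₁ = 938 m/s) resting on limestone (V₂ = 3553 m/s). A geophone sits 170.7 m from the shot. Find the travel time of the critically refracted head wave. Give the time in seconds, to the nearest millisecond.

t = x/V₂ + 2h·√(V₂²−V₁²)/(V₁V₂).
√(V₂²−V₁²) = √(3553²−938²) = 3426.9 m/s; delay term = 2·52.5·3426.9/(938·3553) = 0.10797 s.
t = 170.7/3553 + 0.10797 = 0.15601 s.

0.156 s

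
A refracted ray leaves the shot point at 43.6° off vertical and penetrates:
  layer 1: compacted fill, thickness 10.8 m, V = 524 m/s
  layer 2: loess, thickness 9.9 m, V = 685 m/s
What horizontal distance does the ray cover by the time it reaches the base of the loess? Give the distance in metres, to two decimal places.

p = sin θ₁/V₁ = sin 43.6°/524 = 1.3161e-03 s/m is conserved through the stack.
Layer 1: θ = 43.60°; offset = 10.8·tan 43.60° = 10.2847 m.
Layer 2: sin θ = p·685 = 0.9015 → θ = 64.36°; offset = 9.9·tan 64.36° = 20.6230 m.
Summing the layer offsets gives 30.9077 m.

30.91 m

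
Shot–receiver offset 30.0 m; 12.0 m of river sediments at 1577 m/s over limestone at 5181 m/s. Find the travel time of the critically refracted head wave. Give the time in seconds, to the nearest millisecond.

0.020 s

t = x/V₂ + 2h·√(V₂²−V₁²)/(V₁V₂).
√(V₂²−V₁²) = √(5181²−1577²) = 4935.2 m/s; delay term = 2·12.0·4935.2/(1577·5181) = 0.01450 s.
t = 30.0/5181 + 0.01450 = 0.02029 s.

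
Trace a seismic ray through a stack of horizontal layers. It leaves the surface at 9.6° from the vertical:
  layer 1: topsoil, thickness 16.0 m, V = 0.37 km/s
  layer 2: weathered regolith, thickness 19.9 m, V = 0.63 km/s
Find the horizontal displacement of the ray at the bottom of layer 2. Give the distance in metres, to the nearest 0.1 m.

8.6 m

p = sin θ₁/V₁ = sin 9.6°/0.37 = 4.5073e-01 s/km is conserved through the stack.
Layer 1: θ = 9.60°; offset = 16.0·tan 9.60° = 2.706 m.
Layer 2: sin θ = p·0.63 = 0.2840 → θ = 16.50°; offset = 19.9·tan 16.50° = 5.893 m.
Σ offsets = 8.600 m.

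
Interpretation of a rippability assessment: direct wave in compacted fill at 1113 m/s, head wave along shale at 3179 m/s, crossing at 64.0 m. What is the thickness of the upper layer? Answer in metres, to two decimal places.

22.20 m

h = (x_cross/2)·√((V₂−V₁)/(V₂+V₁)).
(V₂−V₁)/(V₂+V₁) = (3179−1113)/(3179+1113) = 0.4814; √ = 0.6938.
h = (64.0/2)·0.6938 = 22.20 m.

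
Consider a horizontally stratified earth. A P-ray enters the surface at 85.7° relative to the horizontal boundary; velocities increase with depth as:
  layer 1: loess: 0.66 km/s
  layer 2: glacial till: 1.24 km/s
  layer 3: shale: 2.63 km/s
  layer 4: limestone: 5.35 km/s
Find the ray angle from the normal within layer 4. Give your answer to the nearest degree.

From the normal: θ₁ = 90° − 85.7° = 4.3°.
Ray parameter p = sin 4.3° / 0.66 = 1.1360e-01 s/km.
sin θ_4 = p·V_4 = 1.1360e-01 × 5.35 = 0.6078.
θ_4 = arcsin 0.6078 = 37.43°.

37°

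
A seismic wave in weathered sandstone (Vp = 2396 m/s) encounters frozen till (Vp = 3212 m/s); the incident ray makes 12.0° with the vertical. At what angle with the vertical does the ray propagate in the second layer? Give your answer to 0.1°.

16.2°

sin θ₁/V₁ = sin θ₂/V₂ ⇒ sin θ₂ = 3212·sin 12.0°/2396 = 3212·0.2079/2396 = 0.2787.
θ₂ = sin⁻¹(0.2787) = 16.18° (from vertical).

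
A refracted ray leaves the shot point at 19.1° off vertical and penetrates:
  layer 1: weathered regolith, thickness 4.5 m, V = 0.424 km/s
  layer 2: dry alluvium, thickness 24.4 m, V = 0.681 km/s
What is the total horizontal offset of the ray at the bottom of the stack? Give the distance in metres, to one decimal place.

Apply Snell's law at each interface; in layer i the horizontal offset is hᵢ·tan θᵢ.
Layer 1: θ = 19.10°; offset = 4.5·tan 19.10° = 1.558 m.
Layer 2: sin θ = 0.681·sin 19.1°/0.424 = 0.5256, θ = 31.71°; offset = 24.4·tan 31.71° = 15.073 m.
Summing the layer offsets gives 16.631 m.

16.6 m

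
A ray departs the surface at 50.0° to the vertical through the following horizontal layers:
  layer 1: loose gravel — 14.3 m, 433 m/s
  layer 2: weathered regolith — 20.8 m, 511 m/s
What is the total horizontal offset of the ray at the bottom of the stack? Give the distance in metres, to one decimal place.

61.0 m

p = sin θ₁/V₁ = sin 50.0°/433 = 1.7692e-03 s/m is conserved through the stack.
Layer 1: θ = 50.00°; offset = 14.3·tan 50.00° = 17.042 m.
Layer 2: sin θ = p·511 = 0.9040 → θ = 64.69°; offset = 20.8·tan 64.69° = 43.991 m.
Total horizontal offset = 61.033 m.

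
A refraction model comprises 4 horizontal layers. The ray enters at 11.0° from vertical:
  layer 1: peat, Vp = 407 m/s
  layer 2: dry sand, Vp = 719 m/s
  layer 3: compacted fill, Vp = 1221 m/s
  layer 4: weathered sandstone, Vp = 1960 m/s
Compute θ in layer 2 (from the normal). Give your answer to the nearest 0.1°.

19.7°

Ray parameter p = sin 11.0° / 407 = 4.6882e-04 s/m.
sin θ_2 = p·V_2 = 4.6882e-04 × 719 = 0.3371.
θ_2 = arcsin 0.3371 = 19.70°.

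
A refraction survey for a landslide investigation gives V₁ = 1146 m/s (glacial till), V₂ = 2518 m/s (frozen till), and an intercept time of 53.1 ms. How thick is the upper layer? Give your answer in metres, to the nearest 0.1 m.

θ_c = arcsin(1146/2518) = 27.07°; cos θ_c = 0.8904.
tᵢ = 2h cos θ_c/V₁ ⇒ h = tᵢ·V₁/(2 cos θ_c) = 0.0531·1146/(2·0.8904) = 34.17 m.

34.2 m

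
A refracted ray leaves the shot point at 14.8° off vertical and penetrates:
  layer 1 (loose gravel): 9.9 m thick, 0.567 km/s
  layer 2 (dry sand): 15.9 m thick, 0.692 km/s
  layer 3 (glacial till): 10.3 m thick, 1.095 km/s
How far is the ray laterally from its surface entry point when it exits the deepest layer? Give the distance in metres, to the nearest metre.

14 m

Ray parameter p = sin 14.8° / 0.567 km/s = 4.5052e-01 s/km.
Layer 1: θ = 14.80°; offset = 9.9·tan 14.80° = 2.616 m.
Layer 2: sin θ = p·0.692 = 0.3118 → θ = 18.17°; offset = 15.9·tan 18.17° = 5.217 m.
Layer 3: sin θ = p·1.095 = 0.4933 → θ = 29.56°; offset = 10.3·tan 29.56° = 5.841 m.
Summing the layer offsets gives 13.674 m.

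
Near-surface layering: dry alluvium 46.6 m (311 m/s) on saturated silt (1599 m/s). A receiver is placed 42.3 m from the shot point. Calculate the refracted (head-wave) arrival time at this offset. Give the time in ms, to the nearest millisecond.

θ_c = arcsin(V₁/V₂) = arcsin(311/1599) = 11.22°, cos θ_c = 0.9809.
Intercept time tᵢ = 2h cos θ_c / V₁ = 2·46.6·0.9809/311 = 0.29396 s.
t = x/V₂ + tᵢ = 42.3/1599 + 0.29396 = 0.32041 s.

320 ms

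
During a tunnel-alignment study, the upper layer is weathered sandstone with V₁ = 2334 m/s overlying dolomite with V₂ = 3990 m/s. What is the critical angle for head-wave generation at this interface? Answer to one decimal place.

35.8°

At critical incidence the refracted ray runs along the interface (θ₂ = 90°), so sin θ_c = V₁/V₂.
θ_c = arcsin(2334/3990) = arcsin 0.5850 = 35.80°.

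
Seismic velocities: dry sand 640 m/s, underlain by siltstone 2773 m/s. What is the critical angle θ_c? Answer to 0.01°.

13.34°

Critical incidence: sin θ_c = V₁/V₂ = 640/2773 = 0.2308.
θ_c = arcsin 0.2308 = 13.34°.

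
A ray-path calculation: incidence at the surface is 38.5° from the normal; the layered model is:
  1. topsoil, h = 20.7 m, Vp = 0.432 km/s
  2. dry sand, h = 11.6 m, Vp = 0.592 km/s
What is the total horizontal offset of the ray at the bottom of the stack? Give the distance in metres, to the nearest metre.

Ray parameter p = sin 38.5° / 0.432 km/s = 1.4410e+00 s/km.
Layer 1: θ = 38.50°; offset = 20.7·tan 38.50° = 16.466 m.
Layer 2: sin θ = p·0.592 = 0.8531 → θ = 58.55°; offset = 11.6·tan 58.55° = 18.965 m.
Summing the layer offsets gives 35.430 m.

35 m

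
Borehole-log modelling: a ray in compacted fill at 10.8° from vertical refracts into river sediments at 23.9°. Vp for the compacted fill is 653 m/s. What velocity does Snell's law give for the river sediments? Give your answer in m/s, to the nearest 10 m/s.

1410 m/s

sin 10.8° = 0.1874; sin 23.9° = 0.4051.
V₂ = V₁·(sin θ₂/sin θ₁) = 653·(0.4051/0.1874) = 1411.87 m/s.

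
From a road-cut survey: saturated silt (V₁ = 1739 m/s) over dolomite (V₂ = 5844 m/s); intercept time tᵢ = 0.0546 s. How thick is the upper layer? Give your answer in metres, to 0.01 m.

θ_c = arcsin(1739/5844) = 17.31°; cos θ_c = 0.9547.
tᵢ = 2h cos θ_c/V₁ ⇒ h = tᵢ·V₁/(2 cos θ_c) = 0.0546·1739/(2·0.9547) = 49.73 m.

49.73 m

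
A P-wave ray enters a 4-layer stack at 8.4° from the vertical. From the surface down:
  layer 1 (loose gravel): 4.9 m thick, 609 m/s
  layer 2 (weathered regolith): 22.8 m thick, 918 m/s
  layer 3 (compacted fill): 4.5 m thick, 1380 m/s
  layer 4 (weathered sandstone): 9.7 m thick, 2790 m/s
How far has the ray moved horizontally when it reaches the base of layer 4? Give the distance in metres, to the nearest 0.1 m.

Apply Snell's law at each interface; in layer i the horizontal offset is hᵢ·tan θᵢ.
Layer 1: θ = 8.40°; offset = 4.9·tan 8.40° = 0.724 m.
Layer 2: sin θ = 918·sin 8.4°/609 = 0.2202, θ = 12.72°; offset = 22.8·tan 12.72° = 5.147 m.
Layer 3: sin θ = 1380·sin 8.4°/609 = 0.3310, θ = 19.33°; offset = 4.5·tan 19.33° = 1.579 m.
Layer 4: sin θ = 2790·sin 8.4°/609 = 0.6692, θ = 42.01°; offset = 9.7·tan 42.01° = 8.737 m.
Summing the layer offsets gives 16.186 m.

16.2 m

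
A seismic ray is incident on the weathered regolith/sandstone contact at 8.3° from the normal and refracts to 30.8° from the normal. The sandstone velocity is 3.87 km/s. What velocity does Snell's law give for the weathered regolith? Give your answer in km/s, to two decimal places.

Snell's law: sin 8.3°/V₁ = sin 30.8°/V₂.
V₁ = V₂·sin 8.3°/sin 30.8° = 3.87 × 0.2819 = 1.09 km/s.

1.09 km/s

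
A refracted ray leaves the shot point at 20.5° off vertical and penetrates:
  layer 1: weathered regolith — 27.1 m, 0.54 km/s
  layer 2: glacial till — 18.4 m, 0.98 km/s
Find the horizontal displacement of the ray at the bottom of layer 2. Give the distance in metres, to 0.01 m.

Apply Snell's law at each interface; in layer i the horizontal offset is hᵢ·tan θᵢ.
Layer 1: θ = 20.50°; offset = 27.1·tan 20.50° = 10.1323 m.
Layer 2: sin θ = 0.98·sin 20.5°/0.54 = 0.6356, θ = 39.46°; offset = 18.4·tan 39.46° = 15.1471 m.
Summing the layer offsets gives 25.2794 m.

25.28 m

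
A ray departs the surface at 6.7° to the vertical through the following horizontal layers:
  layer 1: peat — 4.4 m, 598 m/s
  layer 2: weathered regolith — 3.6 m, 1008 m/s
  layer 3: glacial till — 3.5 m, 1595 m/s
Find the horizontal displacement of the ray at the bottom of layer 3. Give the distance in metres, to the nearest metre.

Ray parameter p = sin 6.7° / 598 m/s = 1.9510e-04 s/m.
Layer 1: θ = 6.70°; offset = 4.4·tan 6.70° = 0.517 m.
Layer 2: sin θ = p·1008 = 0.1967 → θ = 11.34°; offset = 3.6·tan 11.34° = 0.722 m.
Layer 3: sin θ = p·1595 = 0.3112 → θ = 18.13°; offset = 3.5·tan 18.13° = 1.146 m.
Total horizontal offset = 2.385 m.

2 m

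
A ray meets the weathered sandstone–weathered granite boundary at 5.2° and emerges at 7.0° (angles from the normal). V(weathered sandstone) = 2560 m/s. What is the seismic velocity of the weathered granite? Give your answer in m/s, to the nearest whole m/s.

3442 m/s

sin 5.2° = 0.0906; sin 7.0° = 0.1219.
V₂ = V₁·(sin θ₂/sin θ₁) = 2560·(0.1219/0.0906) = 3442.31 m/s.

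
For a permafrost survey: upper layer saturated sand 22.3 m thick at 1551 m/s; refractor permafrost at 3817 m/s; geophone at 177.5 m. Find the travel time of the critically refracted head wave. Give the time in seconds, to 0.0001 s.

θ_c = arcsin(V₁/V₂) = arcsin(1551/3817) = 23.98°, cos θ_c = 0.9137.
Intercept time tᵢ = 2h cos θ_c / V₁ = 2·22.3·0.9137/1551 = 0.02627 s.
t = x/V₂ + tᵢ = 177.5/3817 + 0.02627 = 0.07278 s.

0.0728 s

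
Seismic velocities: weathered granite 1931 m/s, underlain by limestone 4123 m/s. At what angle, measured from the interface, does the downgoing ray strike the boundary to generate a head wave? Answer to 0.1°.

At critical incidence the refracted ray runs along the interface (θ₂ = 90°), so sin θ_c = V₁/V₂.
θ_c = arcsin(1931/4123) = arcsin 0.4683 = 27.93°.
Measured from the interface: 90° − 27.93° = 62.07°.

62.1°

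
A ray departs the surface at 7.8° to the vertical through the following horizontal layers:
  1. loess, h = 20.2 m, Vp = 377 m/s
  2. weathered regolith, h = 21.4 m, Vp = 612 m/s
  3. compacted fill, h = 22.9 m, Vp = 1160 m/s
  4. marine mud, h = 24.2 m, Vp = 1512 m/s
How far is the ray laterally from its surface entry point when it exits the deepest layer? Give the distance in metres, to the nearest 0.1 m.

Ray parameter p = sin 7.8° / 377 m/s = 3.5999e-04 s/m.
Layer 1: θ = 7.80°; offset = 20.2·tan 7.80° = 2.767 m.
Layer 2: sin θ = p·612 = 0.2203 → θ = 12.73°; offset = 21.4·tan 12.73° = 4.833 m.
Layer 3: sin θ = p·1160 = 0.4176 → θ = 24.68°; offset = 22.9·tan 24.68° = 10.524 m.
Layer 4: sin θ = p·1512 = 0.5443 → θ = 32.98°; offset = 24.2·tan 32.98° = 15.702 m.
Summing the layer offsets gives 33.827 m.

33.8 m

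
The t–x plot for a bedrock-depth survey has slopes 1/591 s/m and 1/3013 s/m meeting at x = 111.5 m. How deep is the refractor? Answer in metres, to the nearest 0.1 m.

45.7 m

x_cross = 2h·√((V₂+V₁)/(V₂−V₁)) → h = x_cross / (2·√((V₂+V₁)/(V₂−V₁))).
√((V₂+V₁)/(V₂−V₁)) = √((3013+591)/(3013−591)) = 1.2198.
h = 111.5 / (2·1.2198) = 45.70 m.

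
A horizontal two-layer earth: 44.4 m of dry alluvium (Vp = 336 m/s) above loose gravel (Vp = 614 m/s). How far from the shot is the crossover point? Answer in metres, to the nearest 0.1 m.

164.2 m

x_cross = 2h·√((V₂+V₁)/(V₂−V₁)).
(V₂+V₁)/(V₂−V₁) = (614+336)/(614−336) = 3.4173; √ = 1.8486.
x_cross = 2·44.4·1.8486 = 164.15 m.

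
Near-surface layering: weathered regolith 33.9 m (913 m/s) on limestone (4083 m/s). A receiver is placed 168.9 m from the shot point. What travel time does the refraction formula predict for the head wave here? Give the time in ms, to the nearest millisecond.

t = x/V₂ + 2h·√(V₂²−V₁²)/(V₁V₂).
√(V₂²−V₁²) = √(4083²−913²) = 3979.6 m/s; delay term = 2·33.9·3979.6/(913·4083) = 0.07238 s.
t = 168.9/4083 + 0.07238 = 0.11375 s.

114 ms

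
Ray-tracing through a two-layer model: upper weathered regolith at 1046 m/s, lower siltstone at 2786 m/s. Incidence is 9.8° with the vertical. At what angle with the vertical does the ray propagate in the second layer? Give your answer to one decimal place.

27.0°

Snell's law: sin θ₂ = (V₂/V₁)·sin θ₁ = (2786/1046)·sin 9.8° = 0.4533.
θ₂ = sin⁻¹(0.4533) = 26.96° (from vertical).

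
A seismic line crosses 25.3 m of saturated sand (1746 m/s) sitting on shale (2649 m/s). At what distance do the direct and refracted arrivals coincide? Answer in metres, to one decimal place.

111.6 m

θ_c = arcsin(1746/2649) = 41.23°, so cos θ_c = 0.7520 and tᵢ = 2h cos θ_c/V₁ = 0.0218 s.
At crossover x/V₁ = x/V₂ + tᵢ ⇒ x = tᵢ/(1/V₁ − 1/V₂) = 0.02179/(5.7274e-04 − 3.7750e-04) = 111.63 m.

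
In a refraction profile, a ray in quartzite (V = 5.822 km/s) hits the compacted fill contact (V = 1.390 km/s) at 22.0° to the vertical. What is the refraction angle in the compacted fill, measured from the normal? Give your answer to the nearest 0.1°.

sin θ₁/V₁ = sin θ₂/V₂ ⇒ sin θ₂ = 1.390·sin 22.0°/5.822 = 1.390·0.3746/5.822 = 0.0894.
θ₂ = arcsin 0.0894 = 5.13° from the normal.

5.1°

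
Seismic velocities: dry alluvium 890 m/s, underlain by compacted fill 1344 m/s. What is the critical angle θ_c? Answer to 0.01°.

41.47°

Critical incidence: sin θ_c = V₁/V₂ = 890/1344 = 0.6622.
θ_c = arcsin 0.6622 = 41.47°.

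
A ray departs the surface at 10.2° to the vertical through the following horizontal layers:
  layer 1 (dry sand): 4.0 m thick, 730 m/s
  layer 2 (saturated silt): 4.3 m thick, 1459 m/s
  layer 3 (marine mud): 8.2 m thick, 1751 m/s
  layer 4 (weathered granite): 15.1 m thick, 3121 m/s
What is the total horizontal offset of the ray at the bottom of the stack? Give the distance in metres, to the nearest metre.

Ray parameter p = sin 10.2° / 730 m/s = 2.4258e-04 s/m.
Layer 1: θ = 10.20°; offset = 4.0·tan 10.20° = 0.720 m.
Layer 2: sin θ = p·1459 = 0.3539 → θ = 20.73°; offset = 4.3·tan 20.73° = 1.627 m.
Layer 3: sin θ = p·1751 = 0.4248 → θ = 25.14°; offset = 8.2·tan 25.14° = 3.847 m.
Layer 4: sin θ = p·3121 = 0.7571 → θ = 49.21°; offset = 15.1·tan 49.21° = 17.499 m.
Total horizontal offset = 23.693 m.

24 m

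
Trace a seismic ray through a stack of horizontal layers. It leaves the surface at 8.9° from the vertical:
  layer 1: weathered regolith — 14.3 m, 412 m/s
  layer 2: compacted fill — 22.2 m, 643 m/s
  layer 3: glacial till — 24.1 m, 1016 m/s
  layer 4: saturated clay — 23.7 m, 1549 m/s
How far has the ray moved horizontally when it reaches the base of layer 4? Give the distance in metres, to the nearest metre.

35 m

Apply Snell's law at each interface; in layer i the horizontal offset is hᵢ·tan θᵢ.
Layer 1: θ = 8.90°; offset = 14.3·tan 8.90° = 2.239 m.
Layer 2: sin θ = 643·sin 8.9°/412 = 0.2415, θ = 13.97°; offset = 22.2·tan 13.97° = 5.524 m.
Layer 3: sin θ = 1016·sin 8.9°/412 = 0.3815, θ = 22.43°; offset = 24.1·tan 22.43° = 9.947 m.
Layer 4: sin θ = 1549·sin 8.9°/412 = 0.5817, θ = 35.57°; offset = 23.7·tan 35.57° = 16.947 m.
Summing the layer offsets gives 34.657 m.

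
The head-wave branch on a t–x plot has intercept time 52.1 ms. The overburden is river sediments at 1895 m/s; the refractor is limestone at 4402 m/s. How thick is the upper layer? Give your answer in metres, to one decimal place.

54.7 m

h = tᵢ·V₁·V₂ / (2·√(V₂²−V₁²)).
√(V₂²−V₁²) = √(4402² − 1895²) = 3973.2 m/s.
h = 0.0521 s × 1895 × 4402 / (2 × 3973.2) = 54.69 m.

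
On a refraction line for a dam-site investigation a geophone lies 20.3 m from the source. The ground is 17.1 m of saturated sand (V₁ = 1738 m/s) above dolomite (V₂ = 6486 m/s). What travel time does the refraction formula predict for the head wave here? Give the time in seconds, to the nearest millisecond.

t = x/V₂ + 2h·√(V₂²−V₁²)/(V₁V₂).
√(V₂²−V₁²) = √(6486²−1738²) = 6248.8 m/s; delay term = 2·17.1·6248.8/(1738·6486) = 0.01896 s.
t = 20.3/6486 + 0.01896 = 0.02209 s.

0.022 s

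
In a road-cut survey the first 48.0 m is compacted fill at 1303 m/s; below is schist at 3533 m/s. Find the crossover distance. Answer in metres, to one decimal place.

141.4 m

x_cross = 2h·√((V₂+V₁)/(V₂−V₁)).
(V₂+V₁)/(V₂−V₁) = (3533+1303)/(3533−1303) = 2.1686; √ = 1.4726.
x_cross = 2·48.0·1.4726 = 141.37 m.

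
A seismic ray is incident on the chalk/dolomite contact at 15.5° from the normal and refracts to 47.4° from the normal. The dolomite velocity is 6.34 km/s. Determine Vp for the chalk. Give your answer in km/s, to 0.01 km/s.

2.30 km/s

Snell's law: sin 15.5°/V₁ = sin 47.4°/V₂.
V₁ = V₂·sin 15.5°/sin 47.4° = 6.34 × 0.3630 = 2.30 km/s.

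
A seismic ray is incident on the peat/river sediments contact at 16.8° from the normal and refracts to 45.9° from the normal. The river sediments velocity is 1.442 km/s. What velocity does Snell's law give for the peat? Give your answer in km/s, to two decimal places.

Snell's law: sin 16.8°/V₁ = sin 45.9°/V₂.
V₁ = V₂·sin 16.8°/sin 45.9° = 1.442 × 0.4025 = 0.58 km/s.

0.58 km/s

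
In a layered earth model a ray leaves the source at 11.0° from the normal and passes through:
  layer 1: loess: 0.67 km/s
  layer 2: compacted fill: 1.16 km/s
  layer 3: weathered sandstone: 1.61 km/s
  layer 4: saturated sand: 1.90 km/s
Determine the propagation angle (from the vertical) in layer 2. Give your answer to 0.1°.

19.3°

Ray parameter p = sin 11.0° / 0.67 = 2.8479e-01 s/km.
sin θ_2 = p·V_2 = 2.8479e-01 × 1.16 = 0.3304.
θ_2 = arcsin 0.3304 = 19.29°.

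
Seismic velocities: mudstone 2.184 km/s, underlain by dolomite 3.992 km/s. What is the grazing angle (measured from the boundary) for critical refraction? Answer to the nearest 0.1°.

56.8°

At critical incidence the refracted ray runs along the interface (θ₂ = 90°), so sin θ_c = V₁/V₂.
θ_c = arcsin(2.184/3.992) = arcsin 0.5471 = 33.17°.
Measured from the interface: 90° − 33.17° = 56.83°.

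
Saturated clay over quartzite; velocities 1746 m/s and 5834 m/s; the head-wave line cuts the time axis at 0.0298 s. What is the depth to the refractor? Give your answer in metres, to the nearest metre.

27 m

θ_c = arcsin(1746/5834) = 17.41°; cos θ_c = 0.9542.
tᵢ = 2h cos θ_c/V₁ ⇒ h = tᵢ·V₁/(2 cos θ_c) = 0.0298·1746/(2·0.9542) = 27.27 m.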